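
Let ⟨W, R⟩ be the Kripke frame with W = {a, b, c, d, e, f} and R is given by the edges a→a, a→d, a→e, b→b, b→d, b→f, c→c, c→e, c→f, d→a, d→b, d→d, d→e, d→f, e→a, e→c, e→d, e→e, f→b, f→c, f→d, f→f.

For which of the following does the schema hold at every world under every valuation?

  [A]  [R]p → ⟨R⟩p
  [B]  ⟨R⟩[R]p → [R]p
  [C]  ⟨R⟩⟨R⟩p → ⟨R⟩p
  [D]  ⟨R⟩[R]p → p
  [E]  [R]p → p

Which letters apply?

R is reflexive: each world relates to itself.
R is symmetric: every R-edge is matched by its reverse.
R is not transitive: a R d and d R b but not a R b.
R is not euclidean: c R e and c R f but not e R f.
R is serial: every world has an R-successor.
(A) [R]p → ⟨R⟩p is axiom D, which corresponds to seriality. R is serial — valid.
(B) ⟨R⟩[R]p → [R]p (the dual of axiom 5) characterises the euclidean frames. R is not euclidean — not valid.
(C) ⟨R⟩⟨R⟩p → ⟨R⟩p (the dual of axiom 4) characterises the transitive frames. R is not transitive — not valid.
(D) ⟨R⟩[R]p → p is the dual of axiom B; it is valid on a frame exactly when R is symmetric. R is symmetric, so valid.
(E) [R]p → p is axiom T; it is valid on a frame exactly when R is reflexive. R is reflexive, so valid.

A, D, E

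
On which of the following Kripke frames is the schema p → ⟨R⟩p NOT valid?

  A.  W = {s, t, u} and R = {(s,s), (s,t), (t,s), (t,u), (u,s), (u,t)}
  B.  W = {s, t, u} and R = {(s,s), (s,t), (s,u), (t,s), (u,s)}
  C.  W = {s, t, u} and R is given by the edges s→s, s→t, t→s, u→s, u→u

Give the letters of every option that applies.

The schema p → ⟨R⟩p is the dual of axiom T; it is valid on a frame iff R is reflexive.
(A) R is not reflexive (not t R t), so the schema fails here.
(B) R is not reflexive (not t R t), so the schema fails here.
(C) R is not reflexive (not t R t), so the schema fails here.

A, B, C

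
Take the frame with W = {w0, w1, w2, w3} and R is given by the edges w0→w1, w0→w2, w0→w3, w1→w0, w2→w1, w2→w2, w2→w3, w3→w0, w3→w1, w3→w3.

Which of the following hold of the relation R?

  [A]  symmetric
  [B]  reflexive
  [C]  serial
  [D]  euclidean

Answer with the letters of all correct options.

C

(A) not symmetric: w0 R w2 but not w2 R w0.
(B) not reflexive: not w0 R w0.
(C) serial: every world has an R-successor.
(D) not euclidean: w0 R w1 and w0 R w2 but not w1 R w2.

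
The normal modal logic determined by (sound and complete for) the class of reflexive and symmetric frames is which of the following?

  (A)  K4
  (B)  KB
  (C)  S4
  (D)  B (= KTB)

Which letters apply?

D

(A) K4 is determined by the class of transitive frames.
(B) KB is determined by the class of symmetric frames.
(C) S4 is determined by the class of reflexive and transitive frames.
(D) B (= KTB) is determined by exactly this class.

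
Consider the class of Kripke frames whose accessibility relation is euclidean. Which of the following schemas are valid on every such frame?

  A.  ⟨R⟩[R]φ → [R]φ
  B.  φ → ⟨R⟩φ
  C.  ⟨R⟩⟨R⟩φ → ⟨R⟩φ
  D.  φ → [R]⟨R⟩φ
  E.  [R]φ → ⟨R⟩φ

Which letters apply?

A

(A) the dual of axiom 5: valid iff R is euclidean. Every such R is euclidean — valid.
(B) the dual of axiom T: valid iff R is reflexive. Such an R need not be reflexive — not valid.
(C) ⟨R⟩⟨R⟩φ → ⟨R⟩φ (the dual of axiom 4) characterises the transitive frames. Such an R need not be transitive — not valid.
(D) axiom B: valid iff R is symmetric. Such an R need not be symmetric — not valid.
(E) [R]φ → ⟨R⟩φ is axiom D; it is valid on a frame exactly when R is serial. Such an R need not be serial, so not valid.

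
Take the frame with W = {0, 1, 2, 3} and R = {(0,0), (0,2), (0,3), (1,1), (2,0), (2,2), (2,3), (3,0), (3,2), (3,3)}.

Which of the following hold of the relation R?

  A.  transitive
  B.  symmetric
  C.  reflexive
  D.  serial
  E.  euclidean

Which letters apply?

(A) transitive: R is closed under composition.
(B) symmetric: every R-edge is matched by its reverse.
(C) reflexive: each world relates to itself.
(D) serial: every world has an R-successor.
(E) euclidean: any two R-successors of the same world are R-related.

A, B, C, D, E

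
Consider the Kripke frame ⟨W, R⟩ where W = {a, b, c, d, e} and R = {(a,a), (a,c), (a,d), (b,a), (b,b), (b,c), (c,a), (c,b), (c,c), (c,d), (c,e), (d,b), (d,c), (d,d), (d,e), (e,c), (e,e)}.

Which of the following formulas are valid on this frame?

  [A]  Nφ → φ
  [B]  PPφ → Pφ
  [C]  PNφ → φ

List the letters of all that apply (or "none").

R is reflexive: each world relates to itself.
R is not symmetric: a R d but not d R a.
R is not transitive: a R c and c R b but not a R b.
(A) Nφ → φ is axiom T; it is valid on a frame exactly when R is reflexive. R is reflexive, so valid.
(B) PPφ → Pφ (the dual of axiom 4) characterises the transitive frames. R is not transitive — not valid.
(C) the dual of axiom B: valid iff R is symmetric. R is not symmetric — not valid.

A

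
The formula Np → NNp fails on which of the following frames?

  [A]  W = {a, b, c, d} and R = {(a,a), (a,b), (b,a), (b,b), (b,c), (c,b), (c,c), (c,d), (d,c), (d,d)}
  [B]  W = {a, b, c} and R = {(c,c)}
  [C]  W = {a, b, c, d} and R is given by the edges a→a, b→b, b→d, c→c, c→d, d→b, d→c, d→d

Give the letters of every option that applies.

A, C

The schema Np → NNp is axiom 4; it is valid on a frame iff R is transitive.
(A) R is not transitive (a R b and b R c but not a R c), so the schema fails here.
(B) R is transitive (R is closed under composition), so the schema is valid here.
(C) R is not transitive (b R d and d R c but not b R c), so the schema fails here.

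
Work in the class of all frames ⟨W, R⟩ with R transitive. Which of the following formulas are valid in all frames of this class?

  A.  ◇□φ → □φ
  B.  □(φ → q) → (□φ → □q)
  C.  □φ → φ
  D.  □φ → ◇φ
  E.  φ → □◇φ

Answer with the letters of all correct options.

B

(A) ◇□φ → □φ (the dual of axiom 5) characterises the euclidean frames. Such an R need not be euclidean — not valid.
(B) this is just K, valid on every normal frame.
(C) □φ → φ is axiom T; it is valid on a frame exactly when R is reflexive. Such an R need not be reflexive, so not valid.
(D) □φ → ◇φ (axiom D) characterises the serial frames. Such an R need not be serial — not valid.
(E) φ → □◇φ is axiom B, which corresponds to symmetry. Such an R need not be symmetric — not valid.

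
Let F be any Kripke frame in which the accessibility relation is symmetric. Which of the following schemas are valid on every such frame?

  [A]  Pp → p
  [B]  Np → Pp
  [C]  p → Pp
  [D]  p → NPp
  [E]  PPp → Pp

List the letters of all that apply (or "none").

D

(A) Pp → p is valid only on frames where every R-edge is a self-loop. Such an R need not be a subset of the identity — not valid.
(B) axiom D: valid iff R is serial. Such an R need not be serial — not valid.
(C) p → Pp (the dual of axiom T) characterises the reflexive frames. Such an R need not be reflexive — not valid.
(D) p → NPp is axiom B; it is valid on a frame exactly when R is symmetric. Every such R is symmetric, so valid.
(E) PPp → Pp is the dual of axiom 4, which corresponds to transitivity. Such an R need not be transitive — not valid.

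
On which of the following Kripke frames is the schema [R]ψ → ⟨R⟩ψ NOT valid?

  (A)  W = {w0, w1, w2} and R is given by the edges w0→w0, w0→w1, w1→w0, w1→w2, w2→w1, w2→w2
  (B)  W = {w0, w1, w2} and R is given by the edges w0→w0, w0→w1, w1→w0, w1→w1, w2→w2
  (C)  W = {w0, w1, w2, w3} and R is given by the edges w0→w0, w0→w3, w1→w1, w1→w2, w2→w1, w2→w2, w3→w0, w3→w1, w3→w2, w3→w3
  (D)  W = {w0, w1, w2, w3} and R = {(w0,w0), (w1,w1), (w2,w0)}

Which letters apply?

D

The schema [R]ψ → ⟨R⟩ψ is axiom D; it is valid on a frame iff R is serial.
(A) R is serial (every world has an R-successor), so the schema is valid here.
(B) R is serial (every world has an R-successor), so the schema is valid here.
(C) R is serial (every world has an R-successor), so the schema is valid here.
(D) R is not serial (w3 has no R-successor), so the schema fails here.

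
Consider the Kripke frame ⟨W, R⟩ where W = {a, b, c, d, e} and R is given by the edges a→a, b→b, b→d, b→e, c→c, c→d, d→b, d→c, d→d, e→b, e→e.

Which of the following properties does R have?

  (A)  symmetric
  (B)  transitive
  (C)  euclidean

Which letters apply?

(A) symmetric: every R-edge is matched by its reverse.
(B) not transitive: b R d and d R c but not b R c.
(C) not euclidean: b R d and b R e but not d R e.

A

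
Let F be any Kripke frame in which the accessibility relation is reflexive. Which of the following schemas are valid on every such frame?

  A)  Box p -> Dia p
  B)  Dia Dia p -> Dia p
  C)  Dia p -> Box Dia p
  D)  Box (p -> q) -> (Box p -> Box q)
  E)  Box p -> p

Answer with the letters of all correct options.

A reflexive relation is serial.
(A) Box p -> Dia p is axiom D; it is valid on a frame exactly when R is serial. Every such R is serial, so valid.
(B) the dual of axiom 4: valid iff R is transitive. Such an R need not be transitive — not valid.
(C) Dia p -> Box Dia p is axiom 5; it is valid on a frame exactly when R is euclidean. Such an R need not be euclidean, so not valid.
(D) Box (p -> q) -> (Box p -> Box q) is the K axiom; it holds on all frames — valid.
(E) axiom T: valid iff R is reflexive. Every such R is reflexive — valid.

A, D, E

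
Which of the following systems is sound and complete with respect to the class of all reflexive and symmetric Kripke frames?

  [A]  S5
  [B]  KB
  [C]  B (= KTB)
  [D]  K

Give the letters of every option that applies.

C

(A) S5 is determined by the class of reflexive, symmetric, and transitive frames.
(B) KB is determined by the class of symmetric frames.
(C) B (= KTB) is determined by exactly this class.
(D) K is determined by the class of arbitrary frames.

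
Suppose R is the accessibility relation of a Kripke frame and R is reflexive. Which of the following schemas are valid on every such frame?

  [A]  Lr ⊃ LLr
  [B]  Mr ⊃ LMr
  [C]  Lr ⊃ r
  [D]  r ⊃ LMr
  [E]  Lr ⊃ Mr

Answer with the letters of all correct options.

A reflexive relation is serial.
(A) Lr ⊃ LLr (axiom 4) characterises the transitive frames. Such an R need not be transitive — not valid.
(B) axiom 5: valid iff R is euclidean. Such an R need not be euclidean — not valid.
(C) Lr ⊃ r is axiom T; it is valid on a frame exactly when R is reflexive. Every such R is reflexive, so valid.
(D) r ⊃ LMr (axiom B) characterises the symmetric frames. Such an R need not be symmetric — not valid.
(E) Lr ⊃ Mr is axiom D; it is valid on a frame exactly when R is serial. Every such R is serial, so valid.

C, E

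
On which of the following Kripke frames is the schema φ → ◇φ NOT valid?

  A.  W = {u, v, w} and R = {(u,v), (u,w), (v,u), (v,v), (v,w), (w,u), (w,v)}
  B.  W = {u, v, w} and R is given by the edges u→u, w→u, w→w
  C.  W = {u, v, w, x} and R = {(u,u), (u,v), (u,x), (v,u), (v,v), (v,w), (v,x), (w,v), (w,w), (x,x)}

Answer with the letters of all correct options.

The schema φ → ◇φ is the dual of axiom T; it is valid on a frame iff R is reflexive.
(A) R is not reflexive (not u R u), so the schema fails here.
(B) R is not reflexive (not v R v), so the schema fails here.
(C) R is reflexive (each world relates to itself), so the schema is valid here.

A, B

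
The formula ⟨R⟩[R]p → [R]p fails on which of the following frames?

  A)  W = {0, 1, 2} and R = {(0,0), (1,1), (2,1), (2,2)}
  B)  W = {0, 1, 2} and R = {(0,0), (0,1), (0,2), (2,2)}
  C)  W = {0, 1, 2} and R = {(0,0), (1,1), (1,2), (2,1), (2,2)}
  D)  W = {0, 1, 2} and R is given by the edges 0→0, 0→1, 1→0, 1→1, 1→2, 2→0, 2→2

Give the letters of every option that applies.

The schema ⟨R⟩[R]p → [R]p is the dual of axiom 5; it is valid on a frame iff R is euclidean.
(A) R is not euclidean (2 R 1 and 2 R 2 but not 1 R 2), so the schema fails here.
(B) R is not euclidean (0 R 1 and 0 R 0 but not 1 R 0), so the schema fails here.
(C) R is euclidean (any two R-successors of the same world are R-related), so the schema is valid here.
(D) R is not euclidean (1 R 0 and 1 R 2 but not 0 R 2), so the schema fails here.

A, B, D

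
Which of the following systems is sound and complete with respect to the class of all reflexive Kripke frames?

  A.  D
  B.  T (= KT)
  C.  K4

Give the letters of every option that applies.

B

(A) D is determined by the class of serial frames.
(B) T (= KT) is determined by exactly this class.
(C) K4 is determined by the class of transitive frames.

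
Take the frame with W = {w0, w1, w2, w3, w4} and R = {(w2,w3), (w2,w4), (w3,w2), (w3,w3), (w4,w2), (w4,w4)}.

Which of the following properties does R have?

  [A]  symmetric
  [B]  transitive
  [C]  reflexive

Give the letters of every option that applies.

(A) symmetric: every R-edge is matched by its reverse.
(B) not transitive: w2 R w3 and w3 R w2 but not w2 R w2.
(C) not reflexive: not w0 R w0.

A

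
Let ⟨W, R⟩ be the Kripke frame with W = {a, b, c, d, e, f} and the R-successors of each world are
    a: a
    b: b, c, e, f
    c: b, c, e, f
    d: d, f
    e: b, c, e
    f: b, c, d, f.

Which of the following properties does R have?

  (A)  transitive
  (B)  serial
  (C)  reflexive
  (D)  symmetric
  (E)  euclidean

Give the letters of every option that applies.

(A) not transitive: b R f and f R d but not b R d.
(B) serial: every world has an R-successor.
(C) reflexive: each world relates to itself.
(D) symmetric: every R-edge is matched by its reverse.
(E) not euclidean: b R e and b R f but not e R f.

B, C, D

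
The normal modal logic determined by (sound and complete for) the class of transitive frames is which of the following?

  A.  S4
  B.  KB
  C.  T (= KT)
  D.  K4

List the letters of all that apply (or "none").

D

(A) S4 is determined by the class of reflexive and transitive frames.
(B) KB is determined by the class of symmetric frames.
(C) T (= KT) is determined by the class of reflexive frames.
(D) K4 is determined by exactly this class.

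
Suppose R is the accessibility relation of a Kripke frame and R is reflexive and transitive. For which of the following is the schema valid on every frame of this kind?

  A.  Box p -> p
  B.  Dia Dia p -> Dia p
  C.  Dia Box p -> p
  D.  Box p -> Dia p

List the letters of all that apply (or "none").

Reflexive relations are serial.
(A) Box p -> p is axiom T, which corresponds to reflexivity. Every such R is reflexive — valid.
(B) the dual of axiom 4: valid iff R is transitive. Every such R is transitive — valid.
(C) Dia Box p -> p is the dual of axiom B; it is valid on a frame exactly when R is symmetric. Such an R need not be symmetric, so not valid.
(D) Box p -> Dia p is axiom D, which corresponds to seriality. Every such R is serial — valid.

A, B, D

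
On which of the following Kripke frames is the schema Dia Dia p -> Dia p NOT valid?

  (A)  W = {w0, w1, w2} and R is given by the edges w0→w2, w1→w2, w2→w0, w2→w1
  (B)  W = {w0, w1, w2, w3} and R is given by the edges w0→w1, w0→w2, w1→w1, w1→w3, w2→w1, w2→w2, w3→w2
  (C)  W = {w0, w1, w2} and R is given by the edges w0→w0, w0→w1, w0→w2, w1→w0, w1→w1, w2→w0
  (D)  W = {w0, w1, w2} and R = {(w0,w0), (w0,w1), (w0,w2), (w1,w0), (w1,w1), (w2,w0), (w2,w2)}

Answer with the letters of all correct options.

The schema Dia Dia p -> Dia p is the dual of axiom 4; it is valid on a frame iff R is transitive.
(A) R is not transitive (w0 R w2 and w2 R w0 but not w0 R w0), so the schema fails here.
(B) R is not transitive (w0 R w1 and w1 R w3 but not w0 R w3), so the schema fails here.
(C) R is not transitive (w1 R w0 and w0 R w2 but not w1 R w2), so the schema fails here.
(D) R is not transitive (w1 R w0 and w0 R w2 but not w1 R w2), so the schema fails here.

A, B, C, D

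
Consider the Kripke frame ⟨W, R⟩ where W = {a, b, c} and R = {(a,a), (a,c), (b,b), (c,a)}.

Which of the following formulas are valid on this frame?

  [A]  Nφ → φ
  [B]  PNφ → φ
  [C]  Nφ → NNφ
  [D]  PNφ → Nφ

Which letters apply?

B

R is not reflexive: not c R c.
R is symmetric: every R-edge is matched by its reverse.
R is not transitive: c R a and a R c but not c R c.
R is not euclidean: a R c and a R c but not c R c.
(A) Nφ → φ (axiom T) characterises the reflexive frames. R is not reflexive — not valid.
(B) PNφ → φ (the dual of axiom B) characterises the symmetric frames. R is symmetric — valid.
(C) Nφ → NNφ is axiom 4, which corresponds to transitivity. R is not transitive — not valid.
(D) PNφ → Nφ is the dual of axiom 5, which corresponds to the euclidean property. R is not euclidean — not valid.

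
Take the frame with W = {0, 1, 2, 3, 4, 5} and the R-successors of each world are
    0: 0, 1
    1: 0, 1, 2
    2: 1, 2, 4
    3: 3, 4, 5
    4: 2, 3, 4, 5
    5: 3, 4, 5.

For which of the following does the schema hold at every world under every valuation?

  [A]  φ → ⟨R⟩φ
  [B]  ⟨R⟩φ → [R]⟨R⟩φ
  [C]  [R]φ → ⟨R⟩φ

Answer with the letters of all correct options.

R is reflexive: each world relates to itself.
R is not euclidean: 1 R 0 and 1 R 2 but not 0 R 2.
R is serial: every world has an R-successor.
(A) φ → ⟨R⟩φ is the dual of axiom T; it is valid on a frame exactly when R is reflexive. R is reflexive, so valid.
(B) ⟨R⟩φ → [R]⟨R⟩φ is axiom 5, which corresponds to the euclidean property. R is not euclidean — not valid.
(C) axiom D: valid iff R is serial. R is serial — valid.

A, C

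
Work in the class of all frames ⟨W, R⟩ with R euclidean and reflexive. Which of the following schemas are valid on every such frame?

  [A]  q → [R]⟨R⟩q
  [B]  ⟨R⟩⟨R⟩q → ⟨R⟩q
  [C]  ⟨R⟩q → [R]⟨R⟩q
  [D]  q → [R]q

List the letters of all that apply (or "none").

A, B, C

A reflexive euclidean relation is also symmetric (from wRw and wRv the euclidean condition gives vRw) and hence transitive; it is an equivalence relation.
(A) q → [R]⟨R⟩q is axiom B, which corresponds to symmetry. Every such R is symmetric — valid.
(B) the dual of axiom 4: valid iff R is transitive. Every such R is transitive — valid.
(C) ⟨R⟩q → [R]⟨R⟩q is axiom 5; it is valid on a frame exactly when R is euclidean. Every such R is euclidean, so valid.
(D) q → [R]q is equivalent to ◇p→p; it holds exactly when R ⊆ identity. Such an R need not be a subset of the identity — not valid.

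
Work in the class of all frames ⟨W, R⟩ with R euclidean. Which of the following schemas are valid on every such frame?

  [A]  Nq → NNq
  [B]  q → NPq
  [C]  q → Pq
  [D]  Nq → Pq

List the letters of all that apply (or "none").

(A) axiom 4: valid iff R is transitive. Such an R need not be transitive — not valid.
(B) q → NPq is axiom B; it is valid on a frame exactly when R is symmetric. Such an R need not be symmetric, so not valid.
(C) the dual of axiom T: valid iff R is reflexive. Such an R need not be reflexive — not valid.
(D) Nq → Pq is axiom D, which corresponds to seriality. Such an R need not be serial — not valid.

none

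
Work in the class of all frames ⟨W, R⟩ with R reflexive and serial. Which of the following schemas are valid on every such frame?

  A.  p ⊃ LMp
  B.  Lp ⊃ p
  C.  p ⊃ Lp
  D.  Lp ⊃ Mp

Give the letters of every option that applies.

(A) axiom B: valid iff R is symmetric. Such an R need not be symmetric — not valid.
(B) Lp ⊃ p (axiom T) characterises the reflexive frames. Every such R is reflexive — valid.
(C) p ⊃ Lp is valid only on frames where every R-edge is a self-loop. Such an R need not be a subset of the identity — not valid.
(D) Lp ⊃ Mp is axiom D, which corresponds to seriality. Every such R is serial — valid.

B, D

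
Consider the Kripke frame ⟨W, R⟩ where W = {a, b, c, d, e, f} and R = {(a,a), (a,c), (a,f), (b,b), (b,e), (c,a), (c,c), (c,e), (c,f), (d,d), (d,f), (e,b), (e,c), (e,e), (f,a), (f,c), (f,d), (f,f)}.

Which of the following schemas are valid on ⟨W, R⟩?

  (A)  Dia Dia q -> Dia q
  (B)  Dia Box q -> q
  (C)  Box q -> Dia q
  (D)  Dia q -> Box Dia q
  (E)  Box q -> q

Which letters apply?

R is reflexive: each world relates to itself.
R is symmetric: every R-edge is matched by its reverse.
R is not transitive: a R c and c R e but not a R e.
R is not euclidean: c R a and c R e but not a R e.
R is serial: every world has an R-successor.
(A) Dia Dia q -> Dia q (the dual of axiom 4) characterises the transitive frames. R is not transitive — not valid.
(B) Dia Box q -> q is the dual of axiom B; it is valid on a frame exactly when R is symmetric. R is symmetric, so valid.
(C) Box q -> Dia q is axiom D; it is valid on a frame exactly when R is serial. R is serial, so valid.
(D) Dia q -> Box Dia q (axiom 5) characterises the euclidean frames. R is not euclidean — not valid.
(E) Box q -> q is axiom T, which corresponds to reflexivity. R is reflexive — valid.

B, C, E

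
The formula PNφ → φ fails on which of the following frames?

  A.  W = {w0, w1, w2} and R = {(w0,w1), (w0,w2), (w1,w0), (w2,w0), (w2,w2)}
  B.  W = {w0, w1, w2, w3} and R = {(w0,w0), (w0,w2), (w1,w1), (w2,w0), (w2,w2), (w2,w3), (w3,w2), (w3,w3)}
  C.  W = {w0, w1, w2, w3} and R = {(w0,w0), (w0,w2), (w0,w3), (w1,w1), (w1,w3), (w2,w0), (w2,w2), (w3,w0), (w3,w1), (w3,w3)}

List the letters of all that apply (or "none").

The schema PNφ → φ is the dual of axiom B; it is valid on a frame iff R is symmetric.
(A) R is symmetric (every R-edge is matched by its reverse), so the schema is valid here.
(B) R is symmetric (every R-edge is matched by its reverse), so the schema is valid here.
(C) R is symmetric (every R-edge is matched by its reverse), so the schema is valid here.

none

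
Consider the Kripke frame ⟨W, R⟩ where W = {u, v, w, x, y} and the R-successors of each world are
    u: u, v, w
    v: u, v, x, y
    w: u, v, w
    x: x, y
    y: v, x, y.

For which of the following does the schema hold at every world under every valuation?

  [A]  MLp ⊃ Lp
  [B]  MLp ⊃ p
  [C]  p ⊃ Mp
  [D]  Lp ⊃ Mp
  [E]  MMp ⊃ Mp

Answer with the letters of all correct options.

R is reflexive: each world relates to itself.
R is not symmetric: v R x but not x R v.
R is not transitive: u R v and v R x but not u R x.
R is not euclidean: u R v and u R w but not v R w.
R is serial: every world has an R-successor.
(A) the dual of axiom 5: valid iff R is euclidean. R is not euclidean — not valid.
(B) MLp ⊃ p is the dual of axiom B; it is valid on a frame exactly when R is symmetric. R is not symmetric, so not valid.
(C) p ⊃ Mp is the dual of axiom T, which corresponds to reflexivity. R is reflexive — valid.
(D) Lp ⊃ Mp is axiom D; it is valid on a frame exactly when R is serial. R is serial, so valid.
(E) the dual of axiom 4: valid iff R is transitive. R is not transitive — not valid.

C, D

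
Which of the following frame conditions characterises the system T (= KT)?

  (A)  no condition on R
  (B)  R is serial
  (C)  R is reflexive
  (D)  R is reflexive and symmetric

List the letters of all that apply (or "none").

C

(A) this class determines K, not T (= KT).
(B) this class determines D, not T (= KT).
(C) T (= KT) is sound and complete for exactly this class.
(D) this class determines B (= KTB), not T (= KT).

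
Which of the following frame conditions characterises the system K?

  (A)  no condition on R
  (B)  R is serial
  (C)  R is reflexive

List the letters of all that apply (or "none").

(A) K is sound and complete for exactly this class.
(B) this class determines D, not K.
(C) this class determines T (= KT), not K.

A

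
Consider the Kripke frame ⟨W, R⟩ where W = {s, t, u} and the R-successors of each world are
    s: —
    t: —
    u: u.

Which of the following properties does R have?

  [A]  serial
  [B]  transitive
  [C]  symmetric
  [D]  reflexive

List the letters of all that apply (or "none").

B, C

(A) not serial: s has no R-successor.
(B) transitive: R is closed under composition.
(C) symmetric: every R-edge is matched by its reverse.
(D) not reflexive: not s R s.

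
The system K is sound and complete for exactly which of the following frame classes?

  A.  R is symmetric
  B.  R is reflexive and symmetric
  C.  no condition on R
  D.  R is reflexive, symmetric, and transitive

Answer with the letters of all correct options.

C

(A) this class determines KB, not K.
(B) this class determines B (= KTB), not K.
(C) K is sound and complete for exactly this class.
(D) this class determines S5, not K.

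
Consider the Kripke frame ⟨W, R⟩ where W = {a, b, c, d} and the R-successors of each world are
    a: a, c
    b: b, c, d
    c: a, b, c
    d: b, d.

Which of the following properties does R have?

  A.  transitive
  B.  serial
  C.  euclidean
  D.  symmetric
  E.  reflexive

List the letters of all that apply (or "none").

B, D, E

(A) not transitive: a R c and c R b but not a R b.
(B) serial: every world has an R-successor.
(C) not euclidean: b R c and b R d but not c R d.
(D) symmetric: every R-edge is matched by its reverse.
(E) reflexive: each world relates to itself.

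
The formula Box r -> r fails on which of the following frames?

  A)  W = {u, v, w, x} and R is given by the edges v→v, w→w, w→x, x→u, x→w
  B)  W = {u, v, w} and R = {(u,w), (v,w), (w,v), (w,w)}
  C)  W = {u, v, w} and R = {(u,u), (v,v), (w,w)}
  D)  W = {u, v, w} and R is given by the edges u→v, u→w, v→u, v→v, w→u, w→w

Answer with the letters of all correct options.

The schema Box r -> r is axiom T; it is valid on a frame iff R is reflexive.
(A) R is not reflexive (not u R u), so the schema fails here.
(B) R is not reflexive (not u R u), so the schema fails here.
(C) R is reflexive (each world relates to itself), so the schema is valid here.
(D) R is not reflexive (not u R u), so the schema fails here.

A, B, D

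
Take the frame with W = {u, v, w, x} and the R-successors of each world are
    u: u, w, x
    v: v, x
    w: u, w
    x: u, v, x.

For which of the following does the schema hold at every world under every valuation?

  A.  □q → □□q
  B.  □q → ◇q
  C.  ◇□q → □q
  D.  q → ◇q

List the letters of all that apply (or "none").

B, D

R is reflexive: each world relates to itself.
R is not transitive: u R x and x R v but not u R v.
R is not euclidean: u R w and u R x but not w R x.
R is serial: every world has an R-successor.
(A) □q → □□q is axiom 4, which corresponds to transitivity. R is not transitive — not valid.
(B) axiom D: valid iff R is serial. R is serial — valid.
(C) ◇□q → □q (the dual of axiom 5) characterises the euclidean frames. R is not euclidean — not valid.
(D) q → ◇q (the dual of axiom T) characterises the reflexive frames. R is reflexive — valid.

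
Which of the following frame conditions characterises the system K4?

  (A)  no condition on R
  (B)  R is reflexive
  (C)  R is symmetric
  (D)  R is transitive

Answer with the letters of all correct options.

(A) this class determines K, not K4.
(B) this class determines T (= KT), not K4.
(C) this class determines KB, not K4.
(D) K4 is sound and complete for exactly this class.

D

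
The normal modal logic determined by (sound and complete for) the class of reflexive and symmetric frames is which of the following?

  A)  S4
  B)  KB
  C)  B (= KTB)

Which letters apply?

C

(A) S4 is determined by the class of reflexive and transitive frames.
(B) KB is determined by the class of symmetric frames.
(C) B (= KTB) is determined by exactly this class.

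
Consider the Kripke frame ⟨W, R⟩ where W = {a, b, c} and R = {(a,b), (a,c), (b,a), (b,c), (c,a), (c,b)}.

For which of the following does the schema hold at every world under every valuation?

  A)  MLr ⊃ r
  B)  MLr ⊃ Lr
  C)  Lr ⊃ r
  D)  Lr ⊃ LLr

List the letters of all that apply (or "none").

A

R is not reflexive: not a R a.
R is symmetric: every R-edge is matched by its reverse.
R is not transitive: a R b and b R a but not a R a.
R is not euclidean: a R b and a R b but not b R b.
(A) MLr ⊃ r (the dual of axiom B) characterises the symmetric frames. R is symmetric — valid.
(B) MLr ⊃ Lr is the dual of axiom 5, which corresponds to the euclidean property. R is not euclidean — not valid.
(C) Lr ⊃ r (axiom T) characterises the reflexive frames. R is not reflexive — not valid.
(D) Lr ⊃ LLr (axiom 4) characterises the transitive frames. R is not transitive — not valid.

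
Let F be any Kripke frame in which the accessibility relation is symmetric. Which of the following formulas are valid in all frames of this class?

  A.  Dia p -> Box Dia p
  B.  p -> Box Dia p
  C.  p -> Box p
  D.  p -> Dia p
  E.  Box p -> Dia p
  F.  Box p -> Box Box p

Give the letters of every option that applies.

(A) Dia p -> Box Dia p is axiom 5; it is valid on a frame exactly when R is euclidean. Such an R need not be euclidean, so not valid.
(B) p -> Box Dia p (axiom B) characterises the symmetric frames. Every such R is symmetric — valid.
(C) p -> Box p (equivalent to ◇p→p) corresponds to R being a subset of the identity. Such an R need not be a subset of the identity, so not valid.
(D) the dual of axiom T: valid iff R is reflexive. Such an R need not be reflexive — not valid.
(E) axiom D: valid iff R is serial. Such an R need not be serial — not valid.
(F) Box p -> Box Box p is axiom 4; it is valid on a frame exactly when R is transitive. Such an R need not be transitive, so not valid.

B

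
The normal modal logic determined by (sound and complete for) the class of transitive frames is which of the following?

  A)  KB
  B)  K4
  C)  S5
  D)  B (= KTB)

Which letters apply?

B

(A) KB is determined by the class of symmetric frames.
(B) K4 is determined by exactly this class.
(C) S5 is determined by the class of reflexive, symmetric, and transitive frames.
(D) B (= KTB) is determined by the class of reflexive and symmetric frames.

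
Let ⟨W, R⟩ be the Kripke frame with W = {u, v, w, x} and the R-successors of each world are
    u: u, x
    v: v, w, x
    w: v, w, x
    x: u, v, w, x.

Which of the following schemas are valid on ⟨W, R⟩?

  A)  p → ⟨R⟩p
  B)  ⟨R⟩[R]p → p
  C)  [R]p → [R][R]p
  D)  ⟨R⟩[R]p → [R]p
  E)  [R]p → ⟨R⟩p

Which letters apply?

R is reflexive: each world relates to itself.
R is symmetric: every R-edge is matched by its reverse.
R is not transitive: u R x and x R v but not u R v.
R is not euclidean: x R u and x R v but not u R v.
R is serial: every world has an R-successor.
(A) p → ⟨R⟩p is the dual of axiom T; it is valid on a frame exactly when R is reflexive. R is reflexive, so valid.
(B) ⟨R⟩[R]p → p (the dual of axiom B) characterises the symmetric frames. R is symmetric — valid.
(C) [R]p → [R][R]p is axiom 4; it is valid on a frame exactly when R is transitive. R is not transitive, so not valid.
(D) the dual of axiom 5: valid iff R is euclidean. R is not euclidean — not valid.
(E) [R]p → ⟨R⟩p is axiom D; it is valid on a frame exactly when R is serial. R is serial, so valid.

A, B, E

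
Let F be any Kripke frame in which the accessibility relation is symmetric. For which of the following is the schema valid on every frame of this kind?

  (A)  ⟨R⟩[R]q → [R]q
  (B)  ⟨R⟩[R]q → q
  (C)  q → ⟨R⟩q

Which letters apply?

B

(A) the dual of axiom 5: valid iff R is euclidean. Such an R need not be euclidean — not valid.
(B) the dual of axiom B: valid iff R is symmetric. Every such R is symmetric — valid.
(C) the dual of axiom T: valid iff R is reflexive. Such an R need not be reflexive — not valid.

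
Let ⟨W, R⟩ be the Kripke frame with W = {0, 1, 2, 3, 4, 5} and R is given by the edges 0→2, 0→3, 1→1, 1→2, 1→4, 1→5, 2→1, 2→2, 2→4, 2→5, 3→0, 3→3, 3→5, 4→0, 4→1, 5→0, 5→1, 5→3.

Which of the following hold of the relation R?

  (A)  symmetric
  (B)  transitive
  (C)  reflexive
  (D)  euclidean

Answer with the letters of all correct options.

none

(A) not symmetric: 0 R 2 but not 2 R 0.
(B) not transitive: 0 R 2 and 2 R 1 but not 0 R 1.
(C) not reflexive: not 0 R 0.
(D) not euclidean: 0 R 2 and 0 R 3 but not 2 R 3.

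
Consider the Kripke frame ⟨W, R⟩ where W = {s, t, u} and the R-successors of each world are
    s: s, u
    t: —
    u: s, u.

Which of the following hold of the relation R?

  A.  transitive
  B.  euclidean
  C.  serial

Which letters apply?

(A) transitive: R is closed under composition.
(B) euclidean: any two R-successors of the same world are R-related.
(C) not serial: t has no R-successor.

A, B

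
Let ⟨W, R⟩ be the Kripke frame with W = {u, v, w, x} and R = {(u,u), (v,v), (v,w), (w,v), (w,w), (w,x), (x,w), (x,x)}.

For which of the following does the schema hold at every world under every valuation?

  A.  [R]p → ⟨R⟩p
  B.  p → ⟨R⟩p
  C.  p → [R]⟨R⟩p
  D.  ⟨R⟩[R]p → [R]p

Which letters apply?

A, B, C

R is reflexive: each world relates to itself.
R is symmetric: every R-edge is matched by its reverse.
R is not euclidean: w R v and w R x but not v R x.
R is serial: every world has an R-successor.
(A) [R]p → ⟨R⟩p is axiom D, which corresponds to seriality. R is serial — valid.
(B) p → ⟨R⟩p is the dual of axiom T; it is valid on a frame exactly when R is reflexive. R is reflexive, so valid.
(C) p → [R]⟨R⟩p (axiom B) characterises the symmetric frames. R is symmetric — valid.
(D) ⟨R⟩[R]p → [R]p is the dual of axiom 5, which corresponds to the euclidean property. R is not euclidean — not valid.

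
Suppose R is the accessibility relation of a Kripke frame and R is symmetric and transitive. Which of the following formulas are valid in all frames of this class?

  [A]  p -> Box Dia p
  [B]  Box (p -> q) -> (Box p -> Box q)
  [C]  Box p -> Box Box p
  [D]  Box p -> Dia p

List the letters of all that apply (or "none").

A, B, C

A symmetric transitive relation is euclidean (uRv and uRw give vRu by symmetry, then vRw by transitivity).
(A) p -> Box Dia p is axiom B, which corresponds to symmetry. Every such R is symmetric — valid.
(B) Box (p -> q) -> (Box p -> Box q) is axiom K, valid on every Kripke frame — valid.
(C) Box p -> Box Box p is axiom 4; it is valid on a frame exactly when R is transitive. Every such R is transitive, so valid.
(D) axiom D: valid iff R is serial. Such an R need not be serial — not valid.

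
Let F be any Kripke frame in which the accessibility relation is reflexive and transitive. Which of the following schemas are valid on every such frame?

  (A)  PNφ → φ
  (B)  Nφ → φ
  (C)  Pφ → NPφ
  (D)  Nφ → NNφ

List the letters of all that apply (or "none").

Reflexive relations are serial.
(A) PNφ → φ is the dual of axiom B, which corresponds to symmetry. Such an R need not be symmetric — not valid.
(B) Nφ → φ is axiom T; it is valid on a frame exactly when R is reflexive. Every such R is reflexive, so valid.
(C) Pφ → NPφ is axiom 5; it is valid on a frame exactly when R is euclidean. Such an R need not be euclidean, so not valid.
(D) Nφ → NNφ is axiom 4, which corresponds to transitivity. Every such R is transitive — valid.

B, D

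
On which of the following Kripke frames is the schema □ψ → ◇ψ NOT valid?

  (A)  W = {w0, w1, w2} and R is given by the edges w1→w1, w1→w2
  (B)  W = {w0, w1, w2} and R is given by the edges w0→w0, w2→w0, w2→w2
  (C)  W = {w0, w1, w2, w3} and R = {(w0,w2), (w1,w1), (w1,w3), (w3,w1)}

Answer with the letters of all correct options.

A, B, C

The schema □ψ → ◇ψ is axiom D; it is valid on a frame iff R is serial.
(A) R is not serial (w0 has no R-successor), so the schema fails here.
(B) R is not serial (w1 has no R-successor), so the schema fails here.
(C) R is not serial (w2 has no R-successor), so the schema fails here.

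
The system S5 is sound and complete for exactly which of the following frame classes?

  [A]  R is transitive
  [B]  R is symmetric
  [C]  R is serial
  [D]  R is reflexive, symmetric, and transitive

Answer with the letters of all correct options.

(A) this class determines K4, not S5.
(B) this class determines KB, not S5.
(C) this class determines D, not S5.
(D) S5 is sound and complete for exactly this class.

D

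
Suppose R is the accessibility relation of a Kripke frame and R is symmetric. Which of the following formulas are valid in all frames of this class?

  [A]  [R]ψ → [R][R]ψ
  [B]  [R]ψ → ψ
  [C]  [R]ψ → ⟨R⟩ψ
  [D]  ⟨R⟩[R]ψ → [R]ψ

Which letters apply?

none

(A) axiom 4: valid iff R is transitive. Such an R need not be transitive — not valid.
(B) [R]ψ → ψ is axiom T, which corresponds to reflexivity. Such an R need not be reflexive — not valid.
(C) [R]ψ → ⟨R⟩ψ is axiom D; it is valid on a frame exactly when R is serial. Such an R need not be serial, so not valid.
(D) ⟨R⟩[R]ψ → [R]ψ is the dual of axiom 5; it is valid on a frame exactly when R is euclidean. Such an R need not be euclidean, so not valid.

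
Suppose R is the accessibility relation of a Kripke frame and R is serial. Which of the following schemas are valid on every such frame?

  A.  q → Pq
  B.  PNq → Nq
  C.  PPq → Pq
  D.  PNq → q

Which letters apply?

(A) the dual of axiom T: valid iff R is reflexive. Such an R need not be reflexive — not valid.
(B) PNq → Nq (the dual of axiom 5) characterises the euclidean frames. Such an R need not be euclidean — not valid.
(C) PPq → Pq (the dual of axiom 4) characterises the transitive frames. Such an R need not be transitive — not valid.
(D) PNq → q is the dual of axiom B, which corresponds to symmetry. Such an R need not be symmetric — not valid.

none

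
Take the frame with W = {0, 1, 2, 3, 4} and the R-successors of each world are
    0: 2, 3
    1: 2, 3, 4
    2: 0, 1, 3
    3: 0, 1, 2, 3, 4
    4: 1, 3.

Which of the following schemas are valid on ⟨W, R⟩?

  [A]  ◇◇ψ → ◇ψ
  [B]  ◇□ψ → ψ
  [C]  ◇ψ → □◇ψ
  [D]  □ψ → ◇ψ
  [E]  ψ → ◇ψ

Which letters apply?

R is not reflexive: not 0 R 0.
R is symmetric: every R-edge is matched by its reverse.
R is not transitive: 0 R 2 and 2 R 0 but not 0 R 0.
R is not euclidean: 1 R 2 and 1 R 4 but not 2 R 4.
R is serial: every world has an R-successor.
(A) ◇◇ψ → ◇ψ is the dual of axiom 4; it is valid on a frame exactly when R is transitive. R is not transitive, so not valid.
(B) ◇□ψ → ψ (the dual of axiom B) characterises the symmetric frames. R is symmetric — valid.
(C) ◇ψ → □◇ψ (axiom 5) characterises the euclidean frames. R is not euclidean — not valid.
(D) □ψ → ◇ψ is axiom D, which corresponds to seriality. R is serial — valid.
(E) the dual of axiom T: valid iff R is reflexive. R is not reflexive — not valid.

B, D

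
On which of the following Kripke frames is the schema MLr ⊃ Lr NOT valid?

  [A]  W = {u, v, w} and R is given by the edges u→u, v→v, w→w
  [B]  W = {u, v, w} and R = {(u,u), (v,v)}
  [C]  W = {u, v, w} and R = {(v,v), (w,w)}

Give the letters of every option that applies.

The schema MLr ⊃ Lr is the dual of axiom 5; it is valid on a frame iff R is euclidean.
(A) R is euclidean (any two R-successors of the same world are R-related), so the schema is valid here.
(B) R is euclidean (any two R-successors of the same world are R-related), so the schema is valid here.
(C) R is euclidean (any two R-successors of the same world are R-related), so the schema is valid here.

none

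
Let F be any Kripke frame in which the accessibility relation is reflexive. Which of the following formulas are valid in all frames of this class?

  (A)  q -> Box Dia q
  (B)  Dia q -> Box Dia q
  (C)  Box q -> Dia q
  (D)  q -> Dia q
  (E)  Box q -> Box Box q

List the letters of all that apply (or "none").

C, D

A reflexive relation is serial.
(A) q -> Box Dia q is axiom B; it is valid on a frame exactly when R is symmetric. Such an R need not be symmetric, so not valid.
(B) Dia q -> Box Dia q (axiom 5) characterises the euclidean frames. Such an R need not be euclidean — not valid.
(C) Box q -> Dia q is axiom D; it is valid on a frame exactly when R is serial. Every such R is serial, so valid.
(D) q -> Dia q is the dual of axiom T, which corresponds to reflexivity. Every such R is reflexive — valid.
(E) Box q -> Box Box q is axiom 4; it is valid on a frame exactly when R is transitive. Such an R need not be transitive, so not valid.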